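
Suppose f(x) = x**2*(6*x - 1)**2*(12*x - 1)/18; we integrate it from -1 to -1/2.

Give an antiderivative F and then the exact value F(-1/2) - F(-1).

f matches the chain-rule pattern g'(h)*h' with inner function h(x) = -2*x**2 + x/3; substituting u = h(x) collapses the integral.
F(x) = 4*x**6 - 2*x**5 + x**4/3 - x**3/54 is an antiderivative of f.
Check: d/dx[4*x**6 - 2*x**5 + x**4/3 - x**3/54] = 24*x**5 - 10*x**4 + 4*x**3/3 - x**2/18, which equals f(x).
F(-1/2) = 4/27; F(-1) = 343/54.
Integral = F(-1/2) - F(-1) = -335/54.

Antiderivative: F(x) = 4*x**6 - 2*x**5 + x**4/3 - x**3/54; value = -335/54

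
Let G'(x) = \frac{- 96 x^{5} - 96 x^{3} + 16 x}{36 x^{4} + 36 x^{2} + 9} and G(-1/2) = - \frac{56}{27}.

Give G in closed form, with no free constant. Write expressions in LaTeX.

For G(x) to be correct, d/dx[G] must agree with the stated G'(x) identically.
A general antiderivative is - \frac{4 x^{2}}{3} - \frac{5}{3 \left(3 x^{2} + \frac{3}{2}\right)} + C.
The condition gives C = - \frac{56}{27} - (- \frac{29}{27}) = -1.
So G(x) = \frac{- 24 x^{4} - 30 x^{2} - 19}{18 x^{2} + 9}.
Check: d/dx[\frac{- 24 x^{4} - 30 x^{2} - 19}{18 x^{2} + 9}] = \frac{- 96 x^{5} - 96 x^{3} + 16 x}{36 x^{4} + 36 x^{2} + 9} = G'(x).

G(x) = \frac{- 24 x^{4} - 30 x^{2} - 19}{18 x^{2} + 9}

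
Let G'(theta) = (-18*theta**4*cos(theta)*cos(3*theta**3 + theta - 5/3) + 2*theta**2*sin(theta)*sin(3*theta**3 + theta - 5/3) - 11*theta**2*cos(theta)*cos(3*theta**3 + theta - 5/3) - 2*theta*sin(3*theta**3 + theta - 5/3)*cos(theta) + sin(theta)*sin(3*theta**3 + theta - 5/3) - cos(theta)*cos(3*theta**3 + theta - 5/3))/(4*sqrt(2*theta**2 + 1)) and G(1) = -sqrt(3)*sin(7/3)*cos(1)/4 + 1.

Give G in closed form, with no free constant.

G(theta) = -sqrt(2*theta**2 + 1)*sin(3*theta**3 + theta - 5/3)*cos(theta)/4 + 1

A first test for any G(theta): its theta-derivative must equal the given G'(theta).
A general antiderivative is -sqrt(2*theta**2 + 1)*sin(3*theta**3 + theta - 5/3)*cos(theta)/4 + C.
The condition gives C = -sqrt(3)*sin(7/3)*cos(1)/4 + 1 - (-sqrt(3)*sin(7/3)*cos(1)/4) = 1.
So G(theta) = -sqrt(2*theta**2 + 1)*sin(3*theta**3 + theta - 5/3)*cos(theta)/4 + 1.
Check: d/dtheta[-sqrt(2*theta**2 + 1)*sin(3*theta**3 + theta - 5/3)*cos(theta)/4 + 1] = (-18*theta**4*cos(theta)*cos(3*theta**3 + theta - 5/3) + 2*theta**2*sin(theta)*sin(3*theta**3 + theta - 5/3) - 11*theta**2*cos(theta)*cos(3*theta**3 + theta - 5/3) - 2*theta*sin(3*theta**3 + theta - 5/3)*cos(theta) + sin(theta)*sin(3*theta**3 + theta - 5/3) - cos(theta)*cos(3*theta**3 + theta - 5/3))/(4*sqrt(2*theta**2 + 1)) = G'(theta).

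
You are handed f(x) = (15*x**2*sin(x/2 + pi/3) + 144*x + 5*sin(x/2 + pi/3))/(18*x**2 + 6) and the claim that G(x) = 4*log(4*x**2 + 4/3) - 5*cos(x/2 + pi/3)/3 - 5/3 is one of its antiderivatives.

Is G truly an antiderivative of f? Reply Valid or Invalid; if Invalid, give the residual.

Valid: G'(x) = f(x).

d/dx[G] = (15*x**2*sin(x/2 + pi/3) + 144*x + 5*sin(x/2 + pi/3))/(18*x**2 + 6)
This equals f(x) exactly, so the claim holds.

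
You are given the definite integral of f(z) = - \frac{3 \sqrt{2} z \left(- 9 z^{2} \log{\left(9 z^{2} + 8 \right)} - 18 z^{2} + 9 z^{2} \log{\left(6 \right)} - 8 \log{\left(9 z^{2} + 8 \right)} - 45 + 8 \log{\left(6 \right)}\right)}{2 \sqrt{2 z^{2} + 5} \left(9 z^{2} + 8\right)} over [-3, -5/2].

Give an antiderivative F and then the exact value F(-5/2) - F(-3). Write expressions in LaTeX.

f has the shape u'v + uv' for u = \frac{3 \sqrt{z^{2} + \frac{5}{2}}}{2} and v = \log{\left(\frac{3 z^{2}}{2} + \frac{4}{3} \right)} — it is the derivative of the product u*v.
F(z) = \frac{3 \sqrt{2} \sqrt{2 z^{2} + 5} \log{\left(\frac{3 z^{2}}{2} + \frac{4}{3} \right)}}{4} is an antiderivative of f.
Check: d/dz[\frac{3 \sqrt{2} \sqrt{2 z^{2} + 5} \log{\left(\frac{3 z^{2}}{2} + \frac{4}{3} \right)}}{4}] = \frac{27 \sqrt{2} z^{3} \log{\left(9 z^{2} + 8 \right)} - 27 \sqrt{2} z^{3} \log{\left(6 \right)} + 54 \sqrt{2} z^{3} + 24 \sqrt{2} z \log{\left(9 z^{2} + 8 \right)} - 24 \sqrt{2} z \log{\left(6 \right)} + 135 \sqrt{2} z}{18 z^{2} \sqrt{2 z^{2} + 5} + 16 \sqrt{2 z^{2} + 5}}, which equals f(z).
F(-5/2) = \frac{3 \sqrt{35} \log{\left(\frac{257}{24} \right)}}{4}; F(-3) = \frac{3 \sqrt{46} \log{\left(\frac{89}{6} \right)}}{4}.
Integral = F(-5/2) - F(-3) = - \frac{3 \sqrt{46} \log{\left(\frac{89}{6} \right)}}{4} + \frac{3 \sqrt{35} \log{\left(\frac{257}{24} \right)}}{4}.

Antiderivative: F(z) = \frac{3 \sqrt{2} \sqrt{2 z^{2} + 5} \log{\left(\frac{3 z^{2}}{2} + \frac{4}{3} \right)}}{4}; value = - \frac{3 \sqrt{46} \log{\left(\frac{89}{6} \right)}}{4} + \frac{3 \sqrt{35} \log{\left(\frac{257}{24} \right)}}{4}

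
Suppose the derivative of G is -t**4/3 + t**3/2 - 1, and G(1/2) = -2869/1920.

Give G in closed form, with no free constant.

Integrate term by term and add the pieces.
A general antiderivative is -t**5/15 + t**4/8 - t + C.
The condition gives C = -2869/1920 - (-949/1920) = -1.
So G(t) = (-8*t**5 + 15*t**4 - 120*t - 120)/120.
Check: d/dt[(-8*t**5 + 15*t**4 - 120*t - 120)/120] = -t**4/3 + t**3/2 - 1 = G'(t).

G(t) = (-8*t**5 + 15*t**4 - 120*t - 120)/120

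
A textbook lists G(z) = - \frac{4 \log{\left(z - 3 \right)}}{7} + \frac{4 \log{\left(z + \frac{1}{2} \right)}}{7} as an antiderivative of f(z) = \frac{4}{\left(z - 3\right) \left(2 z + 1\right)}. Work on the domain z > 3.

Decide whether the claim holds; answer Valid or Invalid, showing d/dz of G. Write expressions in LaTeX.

Invalid: d/dz[G] - f = - \frac{8}{2 z^{2} - 5 z - 3}, which is not 0.

d/dz[G] = - \frac{4}{2 z^{2} - 5 z - 3}
d/dz[G] - f(z) = - \frac{8}{2 z^{2} - 5 z - 3} != 0.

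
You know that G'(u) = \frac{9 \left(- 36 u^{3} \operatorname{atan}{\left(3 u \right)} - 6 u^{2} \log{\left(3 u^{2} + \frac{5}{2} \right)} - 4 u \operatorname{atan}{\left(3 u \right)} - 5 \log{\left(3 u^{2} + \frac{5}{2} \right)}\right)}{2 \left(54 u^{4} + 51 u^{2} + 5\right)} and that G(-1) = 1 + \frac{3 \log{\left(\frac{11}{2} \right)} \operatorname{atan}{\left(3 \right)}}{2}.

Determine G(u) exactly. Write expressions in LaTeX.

G'(u) has the shape v'r + vr' for v = - \frac{3 \operatorname{atan}{\left(3 u \right)}}{2} and r = \log{\left(3 u^{2} + \frac{5}{2} \right)} — it is the derivative of the product v*r.
A general antiderivative is - \frac{3 \log{\left(3 u^{2} + \frac{5}{2} \right)} \operatorname{atan}{\left(3 u \right)}}{2} + C.
The condition gives C = 1 + \frac{3 \log{\left(\frac{11}{2} \right)} \operatorname{atan}{\left(3 \right)}}{2} - (\frac{3 \log{\left(\frac{11}{2} \right)} \operatorname{atan}{\left(3 \right)}}{2}) = 1.
So G(u) = - \frac{3 \log{\left(3 u^{2} + \frac{5}{2} \right)} \operatorname{atan}{\left(3 u \right)}}{2} + 1.
Check: d/du[- \frac{3 \log{\left(3 u^{2} + \frac{5}{2} \right)} \operatorname{atan}{\left(3 u \right)}}{2} + 1] = \frac{- 324 u^{3} \operatorname{atan}{\left(3 u \right)} - 54 u^{2} \log{\left(3 u^{2} + \frac{5}{2} \right)} - 36 u \operatorname{atan}{\left(3 u \right)} - 45 \log{\left(3 u^{2} + \frac{5}{2} \right)}}{108 u^{4} + 102 u^{2} + 10}, which equals G'(u).

G(u) = - \frac{3 \log{\left(3 u^{2} + \frac{5}{2} \right)} \operatorname{atan}{\left(3 u \right)}}{2} + 1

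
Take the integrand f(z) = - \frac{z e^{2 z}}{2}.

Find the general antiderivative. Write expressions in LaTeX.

f has the shape u'v + uv' for u = \frac{1}{8} - \frac{z}{4} and v = e^{2 z} — it is the derivative of the product u*v.
Check: d/dz[- \frac{z e^{2 z}}{4} + \frac{e^{2 z}}{8}] = - \frac{z e^{2 z}}{2} = f(z).

F(z) = - \frac{z e^{2 z}}{4} + \frac{e^{2 z}}{8} + C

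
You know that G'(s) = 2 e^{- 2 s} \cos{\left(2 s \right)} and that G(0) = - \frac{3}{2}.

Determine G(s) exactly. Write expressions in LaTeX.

The proposed G(s) is checked by its d/ds: the result must match the given G'(s).
A general antiderivative is \frac{e^{- 2 s} \sin{\left(2 s \right)}}{2} - \frac{e^{- 2 s} \cos{\left(2 s \right)}}{2} + C.
The condition gives C = - \frac{3}{2} - (- \frac{1}{2}) = -1.
So G(s) = -1 + \frac{e^{- 2 s} \sin{\left(2 s \right)}}{2} - \frac{e^{- 2 s} \cos{\left(2 s \right)}}{2}.
Check: d/ds[-1 + \frac{e^{- 2 s} \sin{\left(2 s \right)}}{2} - \frac{e^{- 2 s} \cos{\left(2 s \right)}}{2}] = 2 e^{- 2 s} \cos{\left(2 s \right)} = G'(s).

G(s) = -1 + \frac{e^{- 2 s} \sin{\left(2 s \right)}}{2} - \frac{e^{- 2 s} \cos{\left(2 s \right)}}{2}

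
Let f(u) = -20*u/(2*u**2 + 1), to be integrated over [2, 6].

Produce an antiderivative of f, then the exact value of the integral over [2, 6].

Antiderivative: F(u) = -5*log(2*u**2 + 1); value = -5*log(73) + 5*log(9)

The substitution w = 2*u**2 + 1 works: f is exactly (dF/dw)*(dw/du) for that inner function.
F(u) = -5*log(2*u**2 + 1) is an antiderivative of f.
Check: d/du[-5*log(2*u**2 + 1)] = -20*u/(2*u**2 + 1) = f(u).
F(6) = -5*log(73); F(2) = -5*log(9).
Integral = F(6) - F(2) = -5*log(73) + 5*log(9).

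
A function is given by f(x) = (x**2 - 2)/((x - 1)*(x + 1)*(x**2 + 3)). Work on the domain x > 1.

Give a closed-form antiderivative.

An antiderivative is F(x) = -log(x - 1)/8 + log(x + 1)/8 + 5*sqrt(3)*atan(sqrt(3)*x/3)/12.

Factor the denominator ((x - 1)*(x + 1)*(x**2 + 3)) and decompose: f = 5/(4*(x**2 + 3)) + 1/(8*(x + 1)) - 1/(8*(x - 1)); each piece integrates to a log, atan, or power term.
Check: d/dx[-log(x - 1)/8 + log(x + 1)/8 + 5*sqrt(3)*atan(sqrt(3)*x/3)/12] = (x**2 - 2)/(x**4 + 2*x**2 - 3), which equals f(x).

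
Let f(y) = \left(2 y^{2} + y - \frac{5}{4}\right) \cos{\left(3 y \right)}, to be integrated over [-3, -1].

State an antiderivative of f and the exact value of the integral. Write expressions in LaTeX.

Recover f(y) by differentiating a candidate F(y); any mismatch rules it out.
F(y) = \frac{2 y^{2} \sin{\left(3 y \right)}}{3} + \frac{y \sin{\left(3 y \right)}}{3} + \frac{4 y \cos{\left(3 y \right)}}{9} - \frac{61 \sin{\left(3 y \right)}}{108} + \frac{\cos{\left(3 y \right)}}{9} is an antiderivative of f.
Check: d/dy[\frac{2 y^{2} \sin{\left(3 y \right)}}{3} + \frac{y \sin{\left(3 y \right)}}{3} + \frac{4 y \cos{\left(3 y \right)}}{9} - \frac{61 \sin{\left(3 y \right)}}{108} + \frac{\cos{\left(3 y \right)}}{9}] = 2 y^{2} \cos{\left(3 y \right)} + y \cos{\left(3 y \right)} - \frac{5 \cos{\left(3 y \right)}}{4}, which equals f(y).
F(-1) = \frac{25 \sin{\left(3 \right)}}{108} - \frac{\cos{\left(3 \right)}}{3}; F(-3) = - \frac{479 \sin{\left(9 \right)}}{108} - \frac{11 \cos{\left(9 \right)}}{9}.
Integral = F(-1) - F(-3) = \frac{11 \cos{\left(9 \right)}}{9} + \frac{25 \sin{\left(3 \right)}}{108} - \frac{\cos{\left(3 \right)}}{3} + \frac{479 \sin{\left(9 \right)}}{108}.

Antiderivative: F(y) = \frac{2 y^{2} \sin{\left(3 y \right)}}{3} + \frac{y \sin{\left(3 y \right)}}{3} + \frac{4 y \cos{\left(3 y \right)}}{9} - \frac{61 \sin{\left(3 y \right)}}{108} + \frac{\cos{\left(3 y \right)}}{9}; value = \frac{11 \cos{\left(9 \right)}}{9} + \frac{25 \sin{\left(3 \right)}}{108} - \frac{\cos{\left(3 \right)}}{3} + \frac{479 \sin{\left(9 \right)}}{108}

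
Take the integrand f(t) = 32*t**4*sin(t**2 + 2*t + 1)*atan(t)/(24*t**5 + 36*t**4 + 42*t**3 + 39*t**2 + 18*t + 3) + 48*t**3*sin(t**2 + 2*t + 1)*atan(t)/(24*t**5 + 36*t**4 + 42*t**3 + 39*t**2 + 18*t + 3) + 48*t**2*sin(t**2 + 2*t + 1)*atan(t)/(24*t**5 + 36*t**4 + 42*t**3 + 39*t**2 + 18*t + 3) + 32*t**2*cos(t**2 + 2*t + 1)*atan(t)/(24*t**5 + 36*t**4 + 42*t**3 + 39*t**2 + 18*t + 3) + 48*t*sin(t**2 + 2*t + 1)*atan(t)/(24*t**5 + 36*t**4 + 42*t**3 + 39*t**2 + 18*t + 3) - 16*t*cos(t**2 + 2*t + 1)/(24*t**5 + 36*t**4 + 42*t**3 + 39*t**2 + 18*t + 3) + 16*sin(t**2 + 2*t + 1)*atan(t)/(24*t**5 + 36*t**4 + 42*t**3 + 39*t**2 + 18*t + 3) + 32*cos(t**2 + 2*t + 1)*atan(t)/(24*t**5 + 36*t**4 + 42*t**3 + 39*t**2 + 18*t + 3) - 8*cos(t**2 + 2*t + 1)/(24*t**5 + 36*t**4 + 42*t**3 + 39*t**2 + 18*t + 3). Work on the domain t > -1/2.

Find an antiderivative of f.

An antiderivative is F(t) = -8*cos(t**2 + 2*t + 1)*atan(t)/(3*(2*t + 1)**2).

Integrate term by term and add the pieces.
Check: d/dt[-8*cos(t**2 + 2*t + 1)*atan(t)/(3*(2*t + 1)**2)] = (32*t**4*sin(t**2 + 2*t + 1)*atan(t) + 48*t**3*sin(t**2 + 2*t + 1)*atan(t) + 48*t**2*sin(t**2 + 2*t + 1)*atan(t) + 32*t**2*cos(t**2 + 2*t + 1)*atan(t) + 48*t*sin(t**2 + 2*t + 1)*atan(t) - 16*t*cos(t**2 + 2*t + 1) + 16*sin(t**2 + 2*t + 1)*atan(t) + 32*cos(t**2 + 2*t + 1)*atan(t) - 8*cos(t**2 + 2*t + 1))/(24*t**5 + 36*t**4 + 42*t**3 + 39*t**2 + 18*t + 3), which equals f(t).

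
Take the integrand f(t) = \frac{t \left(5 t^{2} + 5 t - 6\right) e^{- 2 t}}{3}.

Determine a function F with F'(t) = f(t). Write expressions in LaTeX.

An antiderivative is F(t) = - \frac{\left(20 t^{3} + 50 t^{2} + 26 t + 13\right) e^{- 2 t}}{24}.

f has the shape u'v + uv' for u = - \frac{5 t^{3}}{6} - \frac{25 t^{2}}{12} - \frac{13 t}{12} - \frac{13}{24} and v = e^{- 2 t} — it is the derivative of the product u*v.
Check: d/dt[- \frac{\left(20 t^{3} + 50 t^{2} + 26 t + 13\right) e^{- 2 t}}{24}] = \frac{\left(5 t^{3} + 5 t^{2} - 6 t\right) e^{- 2 t}}{3}, which equals f(t).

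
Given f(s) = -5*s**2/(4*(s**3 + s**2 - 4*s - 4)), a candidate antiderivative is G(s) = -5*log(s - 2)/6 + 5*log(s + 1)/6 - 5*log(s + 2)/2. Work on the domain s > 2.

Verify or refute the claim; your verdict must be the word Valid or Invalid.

d/ds[G] = -5*s**2/(2*s**3 + 2*s**2 - 8*s - 8)
d/ds[G] - f(s) = -5*s**2/(4*s**3 + 4*s**2 - 16*s - 16) != 0.

Invalid: d/ds[G] - f = -5*s**2/(4*s**3 + 4*s**2 - 16*s - 16), which is not 0.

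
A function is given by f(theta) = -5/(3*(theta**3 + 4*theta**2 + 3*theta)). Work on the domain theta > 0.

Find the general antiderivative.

Factor the denominator (3*theta*(theta + 1)*(theta + 3)) and decompose: f = -5/(18*(theta + 3)) + 5/(6*(theta + 1)) - 5/(9*theta); each piece integrates to a log, atan, or power term.
Check: d/dtheta[-5*log(theta)/9 + 5*log(theta + 1)/6 - 5*log(theta + 3)/18] = -5/(3*theta**3 + 12*theta**2 + 9*theta), which equals f(theta).

F(theta) = -5*log(theta)/9 + 5*log(theta + 1)/6 - 5*log(theta + 3)/18 + C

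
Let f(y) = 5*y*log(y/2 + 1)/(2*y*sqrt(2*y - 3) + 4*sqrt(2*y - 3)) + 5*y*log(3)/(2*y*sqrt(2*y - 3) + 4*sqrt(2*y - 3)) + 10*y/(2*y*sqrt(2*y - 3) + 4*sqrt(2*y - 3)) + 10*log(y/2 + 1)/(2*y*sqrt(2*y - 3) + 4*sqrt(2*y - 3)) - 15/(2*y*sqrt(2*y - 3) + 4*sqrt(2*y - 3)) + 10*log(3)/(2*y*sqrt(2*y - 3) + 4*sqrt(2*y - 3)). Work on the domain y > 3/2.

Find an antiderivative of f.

f has the shape u'v + uv' for u = 5*sqrt(2*y - 3)/2 and v = log(3*y/2 + 3) — it is the derivative of the product u*v.
Check: d/dy[5*sqrt(2*y - 3)*log(3*y/2 + 3)/2] = (5*y*log(y/2 + 1) + 5*y*log(3) + 10*y + 10*log(y/2 + 1) - 15 + 10*log(3))/(2*y*sqrt(2*y - 3) + 4*sqrt(2*y - 3)), which equals f(y).

An antiderivative is F(y) = 5*sqrt(2*y - 3)*log(3*y/2 + 3)/2.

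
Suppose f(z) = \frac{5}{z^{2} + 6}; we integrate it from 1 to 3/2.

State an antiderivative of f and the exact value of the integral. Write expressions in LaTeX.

Antiderivative: F(z) = \frac{5 \sqrt{6} \operatorname{atan}{\left(\frac{\sqrt{6} z}{6} \right)}}{6}; value = - \frac{5 \sqrt{6} \operatorname{atan}{\left(\frac{\sqrt{6}}{6} \right)}}{6} + \frac{5 \sqrt{6} \operatorname{atan}{\left(\frac{\sqrt{6}}{4} \right)}}{6}

For F(z) to be correct the identity F'(z) - f(z) = 0 must hold.
F(z) = \frac{5 \sqrt{6} \operatorname{atan}{\left(\frac{\sqrt{6} z}{6} \right)}}{6} is an antiderivative of f.
Check: d/dz[\frac{5 \sqrt{6} \operatorname{atan}{\left(\frac{\sqrt{6} z}{6} \right)}}{6}] = \frac{5}{z^{2} + 6} = f(z).
F(3/2) = \frac{5 \sqrt{6} \operatorname{atan}{\left(\frac{\sqrt{6}}{4} \right)}}{6}; F(1) = \frac{5 \sqrt{6} \operatorname{atan}{\left(\frac{\sqrt{6}}{6} \right)}}{6}.
Integral = F(3/2) - F(1) = - \frac{5 \sqrt{6} \operatorname{atan}{\left(\frac{\sqrt{6}}{6} \right)}}{6} + \frac{5 \sqrt{6} \operatorname{atan}{\left(\frac{\sqrt{6}}{4} \right)}}{6}.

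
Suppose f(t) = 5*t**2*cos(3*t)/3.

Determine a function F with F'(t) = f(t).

Recover f(t) by differentiating a candidate F(t); any mismatch rules it out.
Check: d/dt[5*(9*t**2*sin(3*t) + 6*t*cos(3*t) - 2*sin(3*t))/81] = 5*t**2*cos(3*t)/3 = f(t).

An antiderivative is F(t) = 5*(9*t**2*sin(3*t) + 6*t*cos(3*t) - 2*sin(3*t))/81.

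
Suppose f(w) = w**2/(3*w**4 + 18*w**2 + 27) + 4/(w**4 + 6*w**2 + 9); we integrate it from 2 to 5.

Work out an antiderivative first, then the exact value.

Antiderivative: F(w) = (9*w + 5*sqrt(3)*(w**2 + 3)*atan(sqrt(3)*w/3))/(18*(w**2 + 3)); value = -5*sqrt(3)*atan(2*sqrt(3)/3)/18 - 3/56 + 5*sqrt(3)*atan(5*sqrt(3)/3)/18

Integrate term by term and add the pieces.
F(w) = (9*w + 5*sqrt(3)*(w**2 + 3)*atan(sqrt(3)*w/3))/(18*(w**2 + 3)) is an antiderivative of f.
Check: d/dw[(9*w + 5*sqrt(3)*(w**2 + 3)*atan(sqrt(3)*w/3))/(18*(w**2 + 3))] = (w**2 + 12)/(3*w**4 + 18*w**2 + 27), which equals f(w).
F(5) = 5/56 + 5*sqrt(3)*atan(5*sqrt(3)/3)/18; F(2) = 1/7 + 5*sqrt(3)*atan(2*sqrt(3)/3)/18.
Integral = F(5) - F(2) = -5*sqrt(3)*atan(2*sqrt(3)/3)/18 - 3/56 + 5*sqrt(3)*atan(5*sqrt(3)/3)/18.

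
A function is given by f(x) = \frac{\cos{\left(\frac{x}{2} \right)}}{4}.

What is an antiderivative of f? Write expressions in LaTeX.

A first test for any F(x): its x-derivative must equal f(x) identically.
Check: d/dx[\frac{\sin{\left(\frac{x}{2} \right)}}{2}] = \frac{\cos{\left(\frac{x}{2} \right)}}{4} = f(x).

An antiderivative is F(x) = \frac{\sin{\left(\frac{x}{2} \right)}}{2}.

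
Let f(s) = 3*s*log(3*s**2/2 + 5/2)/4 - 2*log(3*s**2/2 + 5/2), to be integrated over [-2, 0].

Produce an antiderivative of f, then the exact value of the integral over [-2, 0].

Antiderivative: F(s) = (-9*s**2 + 3*s*(3*s - 16)*log(3*s**2/2 + 5/2) + 96*s + 15*log(s**2 + 5/3) - 32*sqrt(15)*atan(sqrt(15)*s/5))/24; value = -11*log(17/2)/2 - 4*sqrt(15)*atan(2*sqrt(15)/5)/3 - 5*log(17/3)/8 + 5*log(5/3)/8 + 19/2

The integrand splits into summands that can be handled one at a time.
F(s) = (-9*s**2 + 3*s*(3*s - 16)*log(3*s**2/2 + 5/2) + 96*s + 15*log(s**2 + 5/3) - 32*sqrt(15)*atan(sqrt(15)*s/5))/24 is an antiderivative of f.
Check: d/ds[(-9*s**2 + 3*s*(3*s - 16)*log(3*s**2/2 + 5/2) + 96*s + 15*log(s**2 + 5/3) - 32*sqrt(15)*atan(sqrt(15)*s/5))/24] = 3*s*log(3*s**2 + 5)/4 - 3*s*log(2)/4 - 2*log(3*s**2 + 5) + 2*log(2), which equals f(s).
F(0) = 5*log(5/3)/8; F(-2) = -19/2 + 5*log(17/3)/8 + 4*sqrt(15)*atan(2*sqrt(15)/5)/3 + 11*log(17/2)/2.
Integral = F(0) - F(-2) = -11*log(17/2)/2 - 4*sqrt(15)*atan(2*sqrt(15)/5)/3 - 5*log(17/3)/8 + 5*log(5/3)/8 + 19/2.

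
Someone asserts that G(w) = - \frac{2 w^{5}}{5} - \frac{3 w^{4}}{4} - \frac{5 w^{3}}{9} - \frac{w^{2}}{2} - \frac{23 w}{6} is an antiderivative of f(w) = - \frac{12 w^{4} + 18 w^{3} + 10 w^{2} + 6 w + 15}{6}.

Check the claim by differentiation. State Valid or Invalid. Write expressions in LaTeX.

d/dw[G] = - 2 w^{4} - 3 w^{3} - \frac{5 w^{2}}{3} - w - \frac{23}{6}
d/dw[G] - f(w) = - \frac{4}{3} != 0.

Invalid: d/dw[G] - f = - \frac{4}{3}, which is not 0.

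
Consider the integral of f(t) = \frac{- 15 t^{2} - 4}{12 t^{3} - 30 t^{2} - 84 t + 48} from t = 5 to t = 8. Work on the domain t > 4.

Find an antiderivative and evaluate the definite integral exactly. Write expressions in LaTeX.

The denominator factors as 6 \left(t - 4\right) \left(t + 2\right) \left(2 t - 1\right); partial fractions split f into directly integrable pieces: \frac{31}{210 \left(2 t - 1\right)} - \frac{16}{45 \left(t + 2\right)} - \frac{61}{63 \left(t - 4\right)}.
F(t) = - \frac{61 \log{\left(t - 4 \right)}}{63} + \frac{31 \log{\left(t - \frac{1}{2} \right)}}{420} - \frac{16 \log{\left(t + 2 \right)}}{45} is an antiderivative of f.
Check: d/dt[- \frac{61 \log{\left(t - 4 \right)}}{63} + \frac{31 \log{\left(t - \frac{1}{2} \right)}}{420} - \frac{16 \log{\left(t + 2 \right)}}{45}] = \frac{- 15 t^{2} - 4}{12 t^{3} - 30 t^{2} - 84 t + 48} = f(t).
F(8) = - \frac{61 \log{\left(4 \right)}}{63} - \frac{16 \log{\left(10 \right)}}{45} + \frac{31 \log{\left(\frac{15}{2} \right)}}{420}; F(5) = - \frac{16 \log{\left(7 \right)}}{45} + \frac{31 \log{\left(\frac{9}{2} \right)}}{420}.
Integral = F(8) - F(5) = - \frac{61 \log{\left(4 \right)}}{63} - \frac{16 \log{\left(10 \right)}}{45} - \frac{31 \log{\left(\frac{9}{2} \right)}}{420} + \frac{31 \log{\left(\frac{15}{2} \right)}}{420} + \frac{16 \log{\left(7 \right)}}{45}.

Antiderivative: F(t) = - \frac{61 \log{\left(t - 4 \right)}}{63} + \frac{31 \log{\left(t - \frac{1}{2} \right)}}{420} - \frac{16 \log{\left(t + 2 \right)}}{45}; value = - \frac{61 \log{\left(4 \right)}}{63} - \frac{16 \log{\left(10 \right)}}{45} - \frac{31 \log{\left(\frac{9}{2} \right)}}{420} + \frac{31 \log{\left(\frac{15}{2} \right)}}{420} + \frac{16 \log{\left(7 \right)}}{45}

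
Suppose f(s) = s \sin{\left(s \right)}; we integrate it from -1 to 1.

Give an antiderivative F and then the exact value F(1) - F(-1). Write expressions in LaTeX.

Check any antiderivative F(s) by computing F'(s) and comparing it with f(s).
F(s) = - s \cos{\left(s \right)} + \sin{\left(s \right)} is an antiderivative of f.
Check: d/ds[- s \cos{\left(s \right)} + \sin{\left(s \right)}] = s \sin{\left(s \right)} = f(s).
F(1) = - \cos{\left(1 \right)} + \sin{\left(1 \right)}; F(-1) = - \sin{\left(1 \right)} + \cos{\left(1 \right)}.
Integral = F(1) - F(-1) = - 2 \cos{\left(1 \right)} + 2 \sin{\left(1 \right)}.

Antiderivative: F(s) = - s \cos{\left(s \right)} + \sin{\left(s \right)}; value = - 2 \cos{\left(1 \right)} + 2 \sin{\left(1 \right)}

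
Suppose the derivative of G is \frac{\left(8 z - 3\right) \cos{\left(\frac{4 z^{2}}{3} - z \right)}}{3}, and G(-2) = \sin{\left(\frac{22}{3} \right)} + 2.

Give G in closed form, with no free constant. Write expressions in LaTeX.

G(z) = \sin{\left(\frac{4 z^{2}}{3} - z \right)} + 2

G'(z) matches the chain-rule pattern g'(h)*h' with inner function h(z) = \frac{4 z^{2}}{3} - z; substituting u = h(z) collapses the integral.
A general antiderivative is \sin{\left(\frac{4 z^{2}}{3} - z \right)} + C.
The condition gives C = \sin{\left(\frac{22}{3} \right)} + 2 - (\sin{\left(\frac{22}{3} \right)}) = 2.
So G(z) = \sin{\left(\frac{4 z^{2}}{3} - z \right)} + 2.
Check: d/dz[\sin{\left(\frac{4 z^{2}}{3} - z \right)} + 2] = \frac{8 z \cos{\left(\frac{4 z^{2}}{3} - z \right)}}{3} - \cos{\left(\frac{4 z^{2}}{3} - z \right)}, which equals G'(z).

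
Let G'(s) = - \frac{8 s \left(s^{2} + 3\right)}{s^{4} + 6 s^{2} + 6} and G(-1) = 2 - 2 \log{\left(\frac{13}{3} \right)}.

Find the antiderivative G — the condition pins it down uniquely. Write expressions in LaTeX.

G(s) = 2 - 2 \log{\left(\frac{s^{4}}{3} + 2 s^{2} + 2 \right)}

G'(s) matches the chain-rule pattern g'(h)*h' with inner function h(s) = \frac{s^{4}}{3} + 2 s^{2} + 2; substituting u = h(s) collapses the integral.
A general antiderivative is - 2 \log{\left(\frac{s^{4}}{3} + 2 s^{2} + 2 \right)} + C.
The condition gives C = 2 - 2 \log{\left(\frac{13}{3} \right)} - (- 2 \log{\left(\frac{13}{3} \right)}) = 2.
So G(s) = 2 - 2 \log{\left(\frac{s^{4}}{3} + 2 s^{2} + 2 \right)}.
Check: d/ds[2 - 2 \log{\left(\frac{s^{4}}{3} + 2 s^{2} + 2 \right)}] = \frac{- 8 s^{3} - 24 s}{s^{4} + 6 s^{2} + 6}, which equals G'(s).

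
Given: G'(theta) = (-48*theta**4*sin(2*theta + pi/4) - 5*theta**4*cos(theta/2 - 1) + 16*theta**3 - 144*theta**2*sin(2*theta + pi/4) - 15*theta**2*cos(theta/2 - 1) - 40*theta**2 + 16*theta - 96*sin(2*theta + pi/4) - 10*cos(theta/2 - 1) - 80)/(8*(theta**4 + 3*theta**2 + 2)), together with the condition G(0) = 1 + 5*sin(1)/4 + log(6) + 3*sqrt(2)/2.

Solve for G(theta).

G(theta) = log(3*theta**2 + 6) - 5*sin(theta/2 - 1)/4 + 3*cos(2*theta + pi/4) - 5*atan(theta) + 1

Any candidate G(theta) must reproduce the stated G'(theta) exactly.
A general antiderivative is log(3*theta**2 + 6) - 5*sin(theta/2 - 1)/4 + 3*cos(2*theta + pi/4) - 5*atan(theta) + C.
The condition gives C = 1 + 5*sin(1)/4 + log(6) + 3*sqrt(2)/2 - (5*sin(1)/4 + log(6) + 3*sqrt(2)/2) = 1.
So G(theta) = log(3*theta**2 + 6) - 5*sin(theta/2 - 1)/4 + 3*cos(2*theta + pi/4) - 5*atan(theta) + 1.
Check: d/dtheta[log(3*theta**2 + 6) - 5*sin(theta/2 - 1)/4 + 3*cos(2*theta + pi/4) - 5*atan(theta) + 1] = (-48*theta**4*sin(2*theta + pi/4) - 5*theta**4*cos(theta/2 - 1) + 16*theta**3 - 144*theta**2*sin(2*theta + pi/4) - 15*theta**2*cos(theta/2 - 1) - 40*theta**2 + 16*theta - 96*sin(2*theta + pi/4) - 10*cos(theta/2 - 1) - 80)/(8*theta**4 + 24*theta**2 + 16), which equals G'(theta).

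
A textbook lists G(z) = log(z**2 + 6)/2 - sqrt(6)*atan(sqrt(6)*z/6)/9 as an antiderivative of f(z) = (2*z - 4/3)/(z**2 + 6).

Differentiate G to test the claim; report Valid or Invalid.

Invalid: d/dz[G] - f = (2 - 3*z)/(3*z**2 + 18), which is not 0.

d/dz[G] = (3*z - 2)/(3*z**2 + 18)
d/dz[G] - f(z) = (2 - 3*z)/(3*z**2 + 18) != 0.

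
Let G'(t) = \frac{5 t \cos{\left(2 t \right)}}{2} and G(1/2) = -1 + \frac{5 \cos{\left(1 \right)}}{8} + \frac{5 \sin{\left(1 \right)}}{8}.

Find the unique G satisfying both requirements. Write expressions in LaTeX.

G(t) = \frac{5 t \sin{\left(2 t \right)}}{4} + \frac{5 \cos{\left(2 t \right)}}{8} - 1

A candidate passes only if d/dt[G] lands on the given G'(t) exactly.
A general antiderivative is \frac{5 t \sin{\left(2 t \right)}}{4} + \frac{5 \cos{\left(2 t \right)}}{8} + C.
The condition gives C = -1 + \frac{5 \cos{\left(1 \right)}}{8} + \frac{5 \sin{\left(1 \right)}}{8} - (\frac{5 \cos{\left(1 \right)}}{8} + \frac{5 \sin{\left(1 \right)}}{8}) = -1.
So G(t) = \frac{5 t \sin{\left(2 t \right)}}{4} + \frac{5 \cos{\left(2 t \right)}}{8} - 1.
Check: d/dt[\frac{5 t \sin{\left(2 t \right)}}{4} + \frac{5 \cos{\left(2 t \right)}}{8} - 1] = \frac{5 t \cos{\left(2 t \right)}}{2} = G'(t).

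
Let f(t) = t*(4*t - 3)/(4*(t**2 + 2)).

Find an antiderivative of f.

An antiderivative is F(t) = t - 3*log(t**2 + 2)/8 - sqrt(2)*atan(sqrt(2)*t/2).

Recover f(t) by differentiating a candidate F(t); any mismatch rules it out.
Check: d/dt[t - 3*log(t**2 + 2)/8 - sqrt(2)*atan(sqrt(2)*t/2)] = (4*t**2 - 3*t)/(4*t**2 + 8), which equals f(t).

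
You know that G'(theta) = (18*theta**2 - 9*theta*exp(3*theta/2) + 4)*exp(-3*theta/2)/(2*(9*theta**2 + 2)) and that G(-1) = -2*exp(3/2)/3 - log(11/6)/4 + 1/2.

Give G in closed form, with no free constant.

G(theta) = -log(3*theta**2/2 + 1/3)/4 + 1/2 - 2*exp(-3*theta/2)/3

Differentiate the proposed G(theta) back; it has to land on the given G'(theta).
A general antiderivative is -log(3*theta**2/2 + 1/3)/4 - 2*exp(-3*theta/2)/3 + C.
The condition gives C = -2*exp(3/2)/3 - log(11/6)/4 + 1/2 - (-2*exp(3/2)/3 - log(11/6)/4) = 1/2.
So G(theta) = -log(3*theta**2/2 + 1/3)/4 + 1/2 - 2*exp(-3*theta/2)/3.
Check: d/dtheta[-log(3*theta**2/2 + 1/3)/4 + 1/2 - 2*exp(-3*theta/2)/3] = (18*theta**2 - 9*theta*exp(3*theta/2) + 4)/(18*theta**2*exp(3*theta/2) + 4*exp(3*theta/2)), which equals G'(theta).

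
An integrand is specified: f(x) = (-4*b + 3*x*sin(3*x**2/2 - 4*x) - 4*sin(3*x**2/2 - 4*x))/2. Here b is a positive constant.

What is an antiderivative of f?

An antiderivative is F(x) = -(4*b*x + cos(3*x**2/2 - 4*x))/2.

A candidate is checked by its d/dx: the result must match f(x).
Check: d/dx[-(4*b*x + cos(3*x**2/2 - 4*x))/2] = -2*b + 3*x*sin(3*x**2/2 - 4*x)/2 - 2*sin(3*x**2/2 - 4*x), which equals f(x).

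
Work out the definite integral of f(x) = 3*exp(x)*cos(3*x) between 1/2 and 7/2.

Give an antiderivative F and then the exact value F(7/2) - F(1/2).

Antiderivative: F(x) = 3*(3*sin(3*x) + cos(3*x))*exp(x)/10; value = 9*exp(7/2)*sin(21/2)/10 + 3*exp(7/2)*cos(21/2)/10 - 9*exp(1/2)*sin(3/2)/10 - 3*exp(1/2)*cos(3/2)/10

Any candidate F(x) must reproduce f(x) exactly when differentiated.
F(x) = 3*(3*sin(3*x) + cos(3*x))*exp(x)/10 is an antiderivative of f.
Check: d/dx[3*(3*sin(3*x) + cos(3*x))*exp(x)/10] = 3*exp(x)*cos(3*x) = f(x).
F(7/2) = 9*exp(7/2)*sin(21/2)/10 + 3*exp(7/2)*cos(21/2)/10; F(1/2) = 3*exp(1/2)*cos(3/2)/10 + 9*exp(1/2)*sin(3/2)/10.
Integral = F(7/2) - F(1/2) = 9*exp(7/2)*sin(21/2)/10 + 3*exp(7/2)*cos(21/2)/10 - 9*exp(1/2)*sin(3/2)/10 - 3*exp(1/2)*cos(3/2)/10.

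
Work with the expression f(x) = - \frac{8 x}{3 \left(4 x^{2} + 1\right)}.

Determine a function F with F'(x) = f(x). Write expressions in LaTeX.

An antiderivative is F(x) = - \frac{\log{\left(2 x^{2} + \frac{1}{2} \right)}}{3}.

The substitution u = 2 x^{2} + \frac{1}{2} works: f is exactly (dF/du)*(du/dx) for that inner function.
Check: d/dx[- \frac{\log{\left(2 x^{2} + \frac{1}{2} \right)}}{3}] = - \frac{8 x}{12 x^{2} + 3}, which equals f(x).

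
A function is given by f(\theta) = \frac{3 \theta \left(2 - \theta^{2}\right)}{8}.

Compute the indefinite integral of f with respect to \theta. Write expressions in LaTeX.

F(\theta) = - \frac{3 \left(\theta^{2} - 2\right)^{2}}{32} + C

The substitution u = \frac{\theta^{2}}{4} - \frac{1}{2} works: f is exactly (dF/du)*(du/d\theta) for that inner function.
Check: d/d\theta[- \frac{3 \left(\theta^{2} - 2\right)^{2}}{32}] = - \frac{3 \theta^{3}}{8} + \frac{3 \theta}{4}, which equals f(\theta).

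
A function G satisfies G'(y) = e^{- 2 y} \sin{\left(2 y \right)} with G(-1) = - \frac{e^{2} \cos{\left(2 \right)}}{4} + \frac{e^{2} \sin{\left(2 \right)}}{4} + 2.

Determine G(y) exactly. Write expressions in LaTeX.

Recover the given G'(y) by differentiating a candidate G(y); any mismatch rules it out.
A general antiderivative is - \frac{e^{- 2 y} \sin{\left(2 y \right)}}{4} - \frac{e^{- 2 y} \cos{\left(2 y \right)}}{4} + C.
The condition gives C = - \frac{e^{2} \cos{\left(2 \right)}}{4} + \frac{e^{2} \sin{\left(2 \right)}}{4} + 2 - (- \frac{e^{2} \cos{\left(2 \right)}}{4} + \frac{e^{2} \sin{\left(2 \right)}}{4}) = 2.
So G(y) = - \frac{\left(- 8 e^{2 y} + \sin{\left(2 y \right)} + \cos{\left(2 y \right)}\right) e^{- 2 y}}{4}.
Check: d/dy[- \frac{\left(- 8 e^{2 y} + \sin{\left(2 y \right)} + \cos{\left(2 y \right)}\right) e^{- 2 y}}{4}] = e^{- 2 y} \sin{\left(2 y \right)} = G'(y).

G(y) = - \frac{\left(- 8 e^{2 y} + \sin{\left(2 y \right)} + \cos{\left(2 y \right)}\right) e^{- 2 y}}{4}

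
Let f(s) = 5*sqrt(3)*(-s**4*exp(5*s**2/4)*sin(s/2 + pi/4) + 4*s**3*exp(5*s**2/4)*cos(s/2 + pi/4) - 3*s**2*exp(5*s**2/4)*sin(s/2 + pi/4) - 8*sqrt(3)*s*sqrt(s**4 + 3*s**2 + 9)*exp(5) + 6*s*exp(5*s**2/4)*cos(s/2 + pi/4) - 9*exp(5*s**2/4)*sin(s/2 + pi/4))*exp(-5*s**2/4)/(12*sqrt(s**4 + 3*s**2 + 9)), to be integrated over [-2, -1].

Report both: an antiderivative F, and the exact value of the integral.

Antiderivative: F(s) = (5*sqrt(3)*sqrt(s**4 + 3*s**2 + 9)*cos(s/2 + pi/4) + 24*exp(5)*exp(-5*s**2/4))/6; value = -5*sqrt(111)*sin(pi/4 + 1)/6 - 4 + 5*sqrt(39)*sin(1/2 + pi/4)/6 + 4*exp(15/4)

Recover f(s) by differentiating a candidate F(s); any mismatch rules it out.
F(s) = (5*sqrt(3)*sqrt(s**4 + 3*s**2 + 9)*cos(s/2 + pi/4) + 24*exp(5)*exp(-5*s**2/4))/6 is an antiderivative of f.
Check: d/ds[(5*sqrt(3)*sqrt(s**4 + 3*s**2 + 9)*cos(s/2 + pi/4) + 24*exp(5)*exp(-5*s**2/4))/6] = (-5*sqrt(3)*s**4*exp(5*s**2/4)*sin(s/2 + pi/4) + 20*sqrt(3)*s**3*exp(5*s**2/4)*cos(s/2 + pi/4) - 15*sqrt(3)*s**2*exp(5*s**2/4)*sin(s/2 + pi/4) - 120*s*sqrt(s**4 + 3*s**2 + 9)*exp(5) + 30*sqrt(3)*s*exp(5*s**2/4)*cos(s/2 + pi/4) - 45*sqrt(3)*exp(5*s**2/4)*sin(s/2 + pi/4))*exp(-5*s**2/4)/(12*sqrt(s**4 + 3*s**2 + 9)), which equals f(s).
F(-1) = 5*sqrt(39)*sin(1/2 + pi/4)/6 + 4*exp(15/4); F(-2) = 4 + 5*sqrt(111)*sin(pi/4 + 1)/6.
Integral = F(-1) - F(-2) = -5*sqrt(111)*sin(pi/4 + 1)/6 - 4 + 5*sqrt(39)*sin(1/2 + pi/4)/6 + 4*exp(15/4).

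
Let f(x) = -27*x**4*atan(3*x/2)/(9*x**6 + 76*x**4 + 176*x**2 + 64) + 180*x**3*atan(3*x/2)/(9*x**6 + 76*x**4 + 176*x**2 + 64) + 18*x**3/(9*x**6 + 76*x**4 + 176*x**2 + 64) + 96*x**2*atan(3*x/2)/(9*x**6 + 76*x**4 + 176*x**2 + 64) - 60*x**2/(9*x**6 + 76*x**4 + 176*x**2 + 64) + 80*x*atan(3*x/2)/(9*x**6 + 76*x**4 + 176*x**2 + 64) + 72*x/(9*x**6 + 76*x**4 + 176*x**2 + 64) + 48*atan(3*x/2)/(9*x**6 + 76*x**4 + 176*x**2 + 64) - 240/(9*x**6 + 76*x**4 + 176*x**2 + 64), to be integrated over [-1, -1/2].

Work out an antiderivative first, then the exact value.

Antiderivative: F(x) = (3*x - 10)*atan(3*x/2)/(x**2 + 4); value = -13*atan(3/2)/5 + 46*atan(3/4)/17

The integrand splits into summands that can be handled one at a time.
F(x) = (3*x - 10)*atan(3*x/2)/(x**2 + 4) is an antiderivative of f.
Check: d/dx[(3*x - 10)*atan(3*x/2)/(x**2 + 4)] = (-27*x**4*atan(3*x/2) + 180*x**3*atan(3*x/2) + 18*x**3 + 96*x**2*atan(3*x/2) - 60*x**2 + 80*x*atan(3*x/2) + 72*x + 48*atan(3*x/2) - 240)/(9*x**6 + 76*x**4 + 176*x**2 + 64), which equals f(x).
F(-1/2) = 46*atan(3/4)/17; F(-1) = 13*atan(3/2)/5.
Integral = F(-1/2) - F(-1) = -13*atan(3/2)/5 + 46*atan(3/4)/17.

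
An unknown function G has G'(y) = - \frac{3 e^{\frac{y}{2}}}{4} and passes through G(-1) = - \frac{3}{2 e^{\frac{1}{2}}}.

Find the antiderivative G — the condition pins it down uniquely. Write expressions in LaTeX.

G(y) = - \frac{3 e^{\frac{y}{2}}}{2}

Check a candidate G(y) by differentiating: d/dy[G] must match the given G'(y).
A general antiderivative is - \frac{3 e^{\frac{y}{2}}}{2} + C.
The condition gives C = - \frac{3}{2 e^{\frac{1}{2}}} - (- \frac{3}{2 e^{\frac{1}{2}}}) = 0.
So G(y) = - \frac{3 e^{\frac{y}{2}}}{2}.
Check: d/dy[- \frac{3 e^{\frac{y}{2}}}{2}] = - \frac{3 e^{\frac{y}{2}}}{4} = G'(y).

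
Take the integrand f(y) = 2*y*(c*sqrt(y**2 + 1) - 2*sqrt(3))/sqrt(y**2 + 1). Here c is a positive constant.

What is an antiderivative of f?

Whatever form F(y) takes, F'(y) = f(y) is non-negotiable.
Check: d/dy[c*y**2 - 4*sqrt(3)*sqrt(y**2 + 1)] = (2*c*y*sqrt(y**2 + 1) - 4*sqrt(3)*y)/sqrt(y**2 + 1), which equals f(y).

An antiderivative is F(y) = c*y**2 - 4*sqrt(3)*sqrt(y**2 + 1).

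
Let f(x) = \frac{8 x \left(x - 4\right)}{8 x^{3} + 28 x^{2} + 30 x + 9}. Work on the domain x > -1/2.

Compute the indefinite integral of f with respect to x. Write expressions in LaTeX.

F(x) = \frac{9 \left(2 x + 3\right) \log{\left(x + \frac{1}{2} \right)} - 5 \left(2 x + 3\right) \log{\left(x + \frac{3}{2} \right)} + 66}{4 \left(2 x + 3\right)} + C

Factor the denominator (\left(2 x + 1\right) \left(2 x + 3\right)^{2}) and decompose: f = - \frac{5}{2 \left(2 x + 3\right)} - \frac{33}{\left(2 x + 3\right)^{2}} + \frac{9}{2 \left(2 x + 1\right)}; each piece integrates to a log, atan, or power term.
Check: d/dx[\frac{9 \left(2 x + 3\right) \log{\left(x + \frac{1}{2} \right)} - 5 \left(2 x + 3\right) \log{\left(x + \frac{3}{2} \right)} + 66}{4 \left(2 x + 3\right)}] = \frac{8 x^{2} - 32 x}{8 x^{3} + 28 x^{2} + 30 x + 9}, which equals f(x).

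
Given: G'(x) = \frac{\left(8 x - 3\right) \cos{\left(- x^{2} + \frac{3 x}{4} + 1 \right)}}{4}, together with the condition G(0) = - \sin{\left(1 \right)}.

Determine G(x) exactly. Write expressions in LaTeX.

G(x) = - \sin{\left(- x^{2} + \frac{3 x}{4} + 1 \right)}

The substitution u = - x^{2} + \frac{3 x}{4} + 1 works: G'(x) is exactly (dG/du)*(du/dx) for that inner function.
A general antiderivative is - \sin{\left(- x^{2} + \frac{3 x}{4} + 1 \right)} + C.
The condition gives C = - \sin{\left(1 \right)} - (- \sin{\left(1 \right)}) = 0.
So G(x) = - \sin{\left(- x^{2} + \frac{3 x}{4} + 1 \right)}.
Check: d/dx[- \sin{\left(- x^{2} + \frac{3 x}{4} + 1 \right)}] = 2 x \cos{\left(- x^{2} + \frac{3 x}{4} + 1 \right)} - \frac{3 \cos{\left(- x^{2} + \frac{3 x}{4} + 1 \right)}}{4}, which equals G'(x).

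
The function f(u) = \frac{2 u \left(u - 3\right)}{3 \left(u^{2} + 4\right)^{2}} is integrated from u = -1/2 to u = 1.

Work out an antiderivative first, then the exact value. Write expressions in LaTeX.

For F(u) to be correct the identity F'(u) - f(u) = 0 must hold.
F(u) = - \frac{u}{3 u^{2} + 12} + \frac{\operatorname{atan}{\left(\frac{u}{2} \right)}}{6} + \frac{3}{3 u^{2} + 12} is an antiderivative of f.
Check: d/du[- \frac{u}{3 u^{2} + 12} + \frac{\operatorname{atan}{\left(\frac{u}{2} \right)}}{6} + \frac{3}{3 u^{2} + 12}] = \frac{2 u^{2} - 6 u}{3 u^{4} + 24 u^{2} + 48}, which equals f(u).
F(1) = \frac{\operatorname{atan}{\left(\frac{1}{2} \right)}}{6} + \frac{2}{15}; F(-1/2) = \frac{14}{51} - \frac{\operatorname{atan}{\left(\frac{1}{4} \right)}}{6}.
Integral = F(1) - F(-1/2) = - \frac{12}{85} + \frac{\operatorname{atan}{\left(\frac{1}{4} \right)}}{6} + \frac{\operatorname{atan}{\left(\frac{1}{2} \right)}}{6}.

Antiderivative: F(u) = - \frac{u}{3 u^{2} + 12} + \frac{\operatorname{atan}{\left(\frac{u}{2} \right)}}{6} + \frac{3}{3 u^{2} + 12}; value = - \frac{12}{85} + \frac{\operatorname{atan}{\left(\frac{1}{4} \right)}}{6} + \frac{\operatorname{atan}{\left(\frac{1}{2} \right)}}{6}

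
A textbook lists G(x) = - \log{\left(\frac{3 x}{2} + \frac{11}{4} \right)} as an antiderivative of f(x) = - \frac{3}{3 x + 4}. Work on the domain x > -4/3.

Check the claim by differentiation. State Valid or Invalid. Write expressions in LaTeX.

d/dx[G] = - \frac{6}{6 x + 11}
d/dx[G] - f(x) = \frac{9}{18 x^{2} + 57 x + 44} != 0.

Invalid: d/dx[G] - f = \frac{9}{18 x^{2} + 57 x + 44}, which is not 0.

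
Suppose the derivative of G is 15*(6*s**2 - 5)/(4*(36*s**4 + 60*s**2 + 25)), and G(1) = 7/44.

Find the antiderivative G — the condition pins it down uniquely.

G'(s) has the shape u'v + uv' for u = -5*s/4 and v = 1/(2*s**2 + 5/3) — it is the derivative of the product u*v.
A general antiderivative is -5*s/(4*(2*s**2 + 5/3)) + C.
The condition gives C = 7/44 - (-15/44) = 1/2.
So G(s) = (12*s**2 - 15*s + 10)/(24*s**2 + 20).
Check: d/ds[(12*s**2 - 15*s + 10)/(24*s**2 + 20)] = (90*s**2 - 75)/(144*s**4 + 240*s**2 + 100), which equals G'(s).

G(s) = (12*s**2 - 15*s + 10)/(24*s**2 + 20)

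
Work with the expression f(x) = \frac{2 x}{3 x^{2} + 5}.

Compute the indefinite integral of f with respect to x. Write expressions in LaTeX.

F(x) = \frac{\log{\left(\frac{3 x^{2}}{2} + \frac{5}{2} \right)}}{3} + C

The substitution u = \frac{3 x^{2}}{2} + \frac{5}{2} works: f is exactly (dF/du)*(du/dx) for that inner function.
Check: d/dx[\frac{\log{\left(\frac{3 x^{2}}{2} + \frac{5}{2} \right)}}{3}] = \frac{2 x}{3 x^{2} + 5} = f(x).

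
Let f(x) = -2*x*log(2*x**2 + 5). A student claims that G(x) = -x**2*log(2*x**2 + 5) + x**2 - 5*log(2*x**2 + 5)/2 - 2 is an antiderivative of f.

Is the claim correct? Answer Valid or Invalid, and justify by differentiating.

Valid - the claim checks out under differentiation.

d/dx[G] = -2*x*log(2*x**2 + 5)
This equals f(x) exactly, so the claim holds.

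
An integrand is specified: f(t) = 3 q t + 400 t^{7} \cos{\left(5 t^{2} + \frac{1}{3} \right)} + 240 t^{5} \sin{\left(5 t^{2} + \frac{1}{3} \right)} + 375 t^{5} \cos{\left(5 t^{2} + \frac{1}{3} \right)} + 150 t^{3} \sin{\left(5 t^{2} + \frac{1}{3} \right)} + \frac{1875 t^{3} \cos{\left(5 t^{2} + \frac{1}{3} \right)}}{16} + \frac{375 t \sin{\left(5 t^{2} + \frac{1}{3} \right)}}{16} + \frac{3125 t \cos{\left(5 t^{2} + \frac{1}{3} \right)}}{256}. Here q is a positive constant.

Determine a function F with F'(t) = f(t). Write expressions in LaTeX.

The integrand splits into summands that can be handled one at a time.
Check: d/dt[\frac{3 q t^{2}}{2} + 40 t^{6} \sin{\left(5 t^{2} + \frac{1}{3} \right)} + \frac{75 t^{4} \sin{\left(5 t^{2} + \frac{1}{3} \right)}}{2} + \frac{375 t^{2} \sin{\left(5 t^{2} + \frac{1}{3} \right)}}{32} + \frac{625 \sin{\left(5 t^{2} + \frac{1}{3} \right)}}{512}] = 3 q t + 400 t^{7} \cos{\left(5 t^{2} + \frac{1}{3} \right)} + 240 t^{5} \sin{\left(5 t^{2} + \frac{1}{3} \right)} + 375 t^{5} \cos{\left(5 t^{2} + \frac{1}{3} \right)} + 150 t^{3} \sin{\left(5 t^{2} + \frac{1}{3} \right)} + \frac{1875 t^{3} \cos{\left(5 t^{2} + \frac{1}{3} \right)}}{16} + \frac{375 t \sin{\left(5 t^{2} + \frac{1}{3} \right)}}{16} + \frac{3125 t \cos{\left(5 t^{2} + \frac{1}{3} \right)}}{256} = f(t).

An antiderivative is F(t) = \frac{3 q t^{2}}{2} + 40 t^{6} \sin{\left(5 t^{2} + \frac{1}{3} \right)} + \frac{75 t^{4} \sin{\left(5 t^{2} + \frac{1}{3} \right)}}{2} + \frac{375 t^{2} \sin{\left(5 t^{2} + \frac{1}{3} \right)}}{32} + \frac{625 \sin{\left(5 t^{2} + \frac{1}{3} \right)}}{512}.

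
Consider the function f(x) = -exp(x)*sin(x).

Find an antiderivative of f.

An antiderivative is F(x) = -exp(x)*sin(x)/2 + exp(x)*cos(x)/2.

A candidate is checked by its d/dx: the result must match f(x).
Check: d/dx[-exp(x)*sin(x)/2 + exp(x)*cos(x)/2] = -exp(x)*sin(x) = f(x).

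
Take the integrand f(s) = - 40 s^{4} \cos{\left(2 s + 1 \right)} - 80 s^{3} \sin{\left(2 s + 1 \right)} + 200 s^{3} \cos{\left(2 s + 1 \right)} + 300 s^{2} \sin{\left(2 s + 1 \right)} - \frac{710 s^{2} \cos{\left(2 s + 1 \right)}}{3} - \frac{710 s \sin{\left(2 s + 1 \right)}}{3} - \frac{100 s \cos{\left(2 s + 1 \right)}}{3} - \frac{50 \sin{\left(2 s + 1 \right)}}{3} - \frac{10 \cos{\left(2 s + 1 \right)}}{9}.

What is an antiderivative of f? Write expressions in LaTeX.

An antiderivative is F(s) = - \frac{5 \left(- 6 s^{2} + 15 s + 1\right)^{2} \sin{\left(2 s + 1 \right)}}{9}.

f has the shape u'v + uv' for u = - 5 \left(- 2 s^{2} + 5 s + \frac{1}{3}\right)^{2} and v = \sin{\left(2 s + 1 \right)} — it is the derivative of the product u*v.
Check: d/ds[- \frac{5 \left(- 6 s^{2} + 15 s + 1\right)^{2} \sin{\left(2 s + 1 \right)}}{9}] = - 40 s^{4} \cos{\left(2 s + 1 \right)} - 80 s^{3} \sin{\left(2 s + 1 \right)} + 200 s^{3} \cos{\left(2 s + 1 \right)} + 300 s^{2} \sin{\left(2 s + 1 \right)} - \frac{710 s^{2} \cos{\left(2 s + 1 \right)}}{3} - \frac{710 s \sin{\left(2 s + 1 \right)}}{3} - \frac{100 s \cos{\left(2 s + 1 \right)}}{3} - \frac{50 \sin{\left(2 s + 1 \right)}}{3} - \frac{10 \cos{\left(2 s + 1 \right)}}{9} = f(s).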